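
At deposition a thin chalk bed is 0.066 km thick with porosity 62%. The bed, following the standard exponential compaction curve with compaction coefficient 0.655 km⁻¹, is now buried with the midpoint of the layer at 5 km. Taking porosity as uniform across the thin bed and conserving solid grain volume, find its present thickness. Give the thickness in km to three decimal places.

Porosity at 5 km: phi = 0.62·exp(−0.655×5) = 0.0234
Solid-volume conservation: h(1−phi) = h₀(1−phi₀) ⇒ h = h₀·(1−phi₀)/(1−phi)
h = 0.066 × (1 − 0.62)/(1 − 0.0234) = 0.066 × 0.3891 = 0.0257 km

0.026 km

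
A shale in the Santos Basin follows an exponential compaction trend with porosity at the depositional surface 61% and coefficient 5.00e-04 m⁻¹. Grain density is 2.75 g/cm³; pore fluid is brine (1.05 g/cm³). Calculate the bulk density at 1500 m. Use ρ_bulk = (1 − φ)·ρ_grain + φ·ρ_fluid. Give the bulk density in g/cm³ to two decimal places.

Working in km (1 km = 1000 m; c in km⁻¹ = c in m⁻¹ × 1000):
Porosity at depth: n = 0.61·exp(−0.5×1.5) = 0.61×0.4724 = 0.2881
Bulk density: ρ_b = (1−n)ρ_g + n·ρ_f = 0.7119×2.75 + 0.2881×1.05
       = 1.958 + 0.303 = 2.260 g/cm³

2.26 g/cm³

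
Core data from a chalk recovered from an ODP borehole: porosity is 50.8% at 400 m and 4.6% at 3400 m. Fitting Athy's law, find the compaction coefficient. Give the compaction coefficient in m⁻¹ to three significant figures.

Working in km (1 km = 1000 m; β in km⁻¹ = β in m⁻¹ × 1000):
Athy: n(z) = n₀ e^(−βz) ⇒ n₁/n₂ = e^{β(z₂−z₁)} ⇒ β = ln(n₁/n₂)/(z₂−z₁)
β = ln(0.508/0.046) / (3.4 − 0.4) = ln(11.04) / 3 = 2.4018 / 3 = 0.8006 km⁻¹

0.000801 m⁻¹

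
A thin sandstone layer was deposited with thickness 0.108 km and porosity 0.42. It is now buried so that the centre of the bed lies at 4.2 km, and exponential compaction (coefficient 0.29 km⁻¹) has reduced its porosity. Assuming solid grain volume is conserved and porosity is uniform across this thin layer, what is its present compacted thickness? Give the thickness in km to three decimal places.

Porosity at 4.2 km: φ = 0.42·exp(−0.29×4.2) = 0.1242
Solid-volume conservation: h(1−φ) = h₀(1−φ₀) ⇒ h = h₀·(1−φ₀)/(1−φ)
h = 0.108 × (1 − 0.42)/(1 − 0.1242) = 0.108 × 0.6623 = 0.0715 km

0.072 km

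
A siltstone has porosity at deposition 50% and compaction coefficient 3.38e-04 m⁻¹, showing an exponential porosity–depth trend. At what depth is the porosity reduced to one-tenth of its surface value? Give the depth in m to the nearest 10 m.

Working in km (1 km = 1000 m; β in km⁻¹ = β in m⁻¹ × 1000):
n/n₀ = 1/10 ⇒ exp(−β·z) = 1/10 ⇒ z = ln(10) / β
z = 2.3026 / 0.338 = 6.812 km

6810 m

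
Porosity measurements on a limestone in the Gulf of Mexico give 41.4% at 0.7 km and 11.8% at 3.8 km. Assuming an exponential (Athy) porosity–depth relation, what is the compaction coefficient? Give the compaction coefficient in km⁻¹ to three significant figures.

0.405 km⁻¹

Athy: φ(Z) = φ₀ e^(−cZ) ⇒ φ₁/φ₂ = e^{c(Z₂−Z₁)} ⇒ c = ln(φ₁/φ₂)/(Z₂−Z₁)
c = ln(0.414/0.118) / (3.8 − 0.7) = ln(3.508) / 3.1 = 1.2552 / 3.1 = 0.4049 km⁻¹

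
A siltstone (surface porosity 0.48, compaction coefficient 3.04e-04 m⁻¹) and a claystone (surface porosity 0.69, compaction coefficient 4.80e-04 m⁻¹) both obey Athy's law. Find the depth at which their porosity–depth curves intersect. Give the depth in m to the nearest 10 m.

2060 m

Working in km (1 km = 1000 m; β in km⁻¹ = β in m⁻¹ × 1000):
Set phi₀ₐ e^(−βₐd) = phi₀ᵦ e^(−βᵦd) ⇒ ln(phi₀ₐ/phi₀ᵦ) = (βₐ − βᵦ)·d
d = ln(0.48/0.69) / (0.304 − 0.48) = -0.3629 / -0.176 = 2.062 km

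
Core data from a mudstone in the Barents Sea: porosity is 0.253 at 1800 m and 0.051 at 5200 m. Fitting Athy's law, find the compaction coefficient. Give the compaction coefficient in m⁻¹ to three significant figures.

0.000471 m⁻¹

Working in km (1 km = 1000 m; c in km⁻¹ = c in m⁻¹ × 1000):
Athy: φ(z) = φ₀ e^(−cz) ⇒ φ₁/φ₂ = e^{c(z₂−z₁)} ⇒ c = ln(φ₁/φ₂)/(z₂−z₁)
c = ln(0.253/0.051) / (5.2 − 1.8) = ln(4.961) / 3.4 = 1.6016 / 3.4 = 0.471 km⁻¹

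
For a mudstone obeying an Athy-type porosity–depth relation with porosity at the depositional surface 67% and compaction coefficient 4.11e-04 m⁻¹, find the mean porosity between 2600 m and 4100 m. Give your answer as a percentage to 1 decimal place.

17.2%

Working in km (1 km = 1000 m; k in km⁻¹ = k in m⁻¹ × 1000):
⟨n⟩ = (1/(Z₂−Z₁)) ∫ n₀ e^(−kZ) dZ = n₀·(e^(−k·Z₁) − e^(−k·Z₂)) / (k·(Z₂−Z₁))
e^(−0.411×2.6) = 0.3435; e^(−0.411×4.1) = 0.1854
⟨n⟩ = 0.67 × (0.3435 − 0.1854) / (0.411 × 1.5) = 0.67 × 0.2564 = 0.1718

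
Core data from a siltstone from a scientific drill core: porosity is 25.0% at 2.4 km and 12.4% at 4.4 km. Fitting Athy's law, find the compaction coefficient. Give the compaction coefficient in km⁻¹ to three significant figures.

0.351 km⁻¹

Athy: φ(d) = φ₀ e^(−βd) ⇒ φ₁/φ₂ = e^{β(d₂−d₁)} ⇒ β = ln(φ₁/φ₂)/(d₂−d₁)
β = ln(0.25/0.124) / (4.4 − 2.4) = ln(2.016) / 2 = 0.7012 / 2 = 0.3506 km⁻¹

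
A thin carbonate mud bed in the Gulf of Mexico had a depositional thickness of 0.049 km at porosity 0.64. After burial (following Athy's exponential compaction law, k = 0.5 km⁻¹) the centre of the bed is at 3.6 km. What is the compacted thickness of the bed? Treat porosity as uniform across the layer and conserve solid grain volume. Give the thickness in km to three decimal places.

Porosity at 3.6 km: n = 0.64·exp(−0.5×3.6) = 0.1058
Solid-volume conservation: h(1−n) = h₀(1−n₀) ⇒ h = h₀·(1−n₀)/(1−n)
h = 0.049 × (1 − 0.64)/(1 − 0.1058) = 0.049 × 0.4026 = 0.0197 km

0.020 km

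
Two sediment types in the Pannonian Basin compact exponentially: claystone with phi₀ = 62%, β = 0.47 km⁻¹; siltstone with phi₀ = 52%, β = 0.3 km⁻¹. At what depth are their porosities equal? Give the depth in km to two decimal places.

1.03 km

Set phi₀ₐ e^(−βₐd) = phi₀ᵦ e^(−βᵦd) ⇒ ln(phi₀ₐ/phi₀ᵦ) = (βₐ − βᵦ)·d
d = ln(0.62/0.52) / (0.47 − 0.3) = 0.1759 / 0.17 = 1.035 km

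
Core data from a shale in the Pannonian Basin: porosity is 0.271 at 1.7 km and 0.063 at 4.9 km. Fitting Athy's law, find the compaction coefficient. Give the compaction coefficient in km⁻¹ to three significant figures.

0.456 km⁻¹

Athy: phi(z) = phi₀ e^(−cz) ⇒ phi₁/phi₂ = e^{c(z₂−z₁)} ⇒ c = ln(phi₁/phi₂)/(z₂−z₁)
c = ln(0.271/0.063) / (4.9 − 1.7) = ln(4.302) / 3.2 = 1.4590 / 3.2 = 0.4559 km⁻¹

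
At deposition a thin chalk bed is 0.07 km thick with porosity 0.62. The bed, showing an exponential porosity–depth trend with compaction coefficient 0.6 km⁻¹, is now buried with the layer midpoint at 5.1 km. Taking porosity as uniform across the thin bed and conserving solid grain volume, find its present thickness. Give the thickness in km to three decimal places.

0.027 km

Porosity at 5.1 km: n = 0.62·exp(−0.6×5.1) = 0.0291
Solid-volume conservation: h(1−n) = h₀(1−n₀) ⇒ h = h₀·(1−n₀)/(1−n)
h = 0.07 × (1 − 0.62)/(1 − 0.0291) = 0.07 × 0.3914 = 0.0274 km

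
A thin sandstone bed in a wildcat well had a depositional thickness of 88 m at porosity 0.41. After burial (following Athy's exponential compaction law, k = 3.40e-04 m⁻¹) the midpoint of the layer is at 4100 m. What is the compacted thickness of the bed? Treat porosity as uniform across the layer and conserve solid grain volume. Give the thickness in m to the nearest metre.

Working in km (1 km = 1000 m; k in km⁻¹ = k in m⁻¹ × 1000):
Porosity at 4.1 km: n = 0.41·exp(−0.34×4.1) = 0.1017
Solid-volume conservation: h(1−n) = h₀(1−n₀) ⇒ h = h₀·(1−n₀)/(1−n)
h = 0.088 × (1 − 0.41)/(1 − 0.1017) = 0.088 × 0.6568 = 0.0578 km

58 m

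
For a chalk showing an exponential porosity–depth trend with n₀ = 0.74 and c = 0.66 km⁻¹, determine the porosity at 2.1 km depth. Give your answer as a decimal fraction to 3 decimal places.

n = n₀·exp(−c·Z) = 0.74 × exp(−0.66 × 2.1) = 0.74 × exp(−1.386)
  = 0.74 × 0.2501 = 0.1851

0.185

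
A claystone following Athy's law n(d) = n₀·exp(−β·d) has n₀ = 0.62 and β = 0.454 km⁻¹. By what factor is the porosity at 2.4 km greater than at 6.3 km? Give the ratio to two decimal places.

n(d₁)/n(d₂) = e^(−β·d₁)/e^(−β·d₂) = e^{β(d₂−d₁)}
= exp(0.454 × 3.9) = exp(1.771) = 5.8744

5.87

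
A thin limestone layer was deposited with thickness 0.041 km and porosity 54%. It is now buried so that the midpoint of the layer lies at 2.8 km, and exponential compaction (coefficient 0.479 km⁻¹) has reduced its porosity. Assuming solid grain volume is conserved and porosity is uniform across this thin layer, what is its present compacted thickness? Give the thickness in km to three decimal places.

Porosity at 2.8 km: phi = 0.54·exp(−0.479×2.8) = 0.1412
Solid-volume conservation: h(1−phi) = h₀(1−phi₀) ⇒ h = h₀·(1−phi₀)/(1−phi)
h = 0.041 × (1 − 0.54)/(1 − 0.1412) = 0.041 × 0.5356 = 0.0220 km

0.022 km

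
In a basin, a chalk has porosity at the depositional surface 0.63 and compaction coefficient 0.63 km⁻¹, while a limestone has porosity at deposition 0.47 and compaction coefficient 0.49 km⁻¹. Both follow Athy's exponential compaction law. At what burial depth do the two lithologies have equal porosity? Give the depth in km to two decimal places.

Set φ₀ₐ e^(−cₐz) = φ₀ᵦ e^(−cᵦz) ⇒ ln(φ₀ₐ/φ₀ᵦ) = (cₐ − cᵦ)·z
z = ln(0.63/0.47) / (0.63 − 0.49) = 0.2930 / 0.14 = 2.093 km

2.09 km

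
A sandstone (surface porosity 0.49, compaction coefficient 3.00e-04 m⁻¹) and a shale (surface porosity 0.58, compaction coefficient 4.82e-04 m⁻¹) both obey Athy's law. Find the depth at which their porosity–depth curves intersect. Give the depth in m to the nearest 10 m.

Working in km (1 km = 1000 m; β in km⁻¹ = β in m⁻¹ × 1000):
Set phi₀ₐ e^(−βₐZ) = phi₀ᵦ e^(−βᵦZ) ⇒ ln(phi₀ₐ/phi₀ᵦ) = (βₐ − βᵦ)·Z
Z = ln(0.49/0.58) / (0.3 − 0.482) = -0.1686 / -0.182 = 0.926 km

930 m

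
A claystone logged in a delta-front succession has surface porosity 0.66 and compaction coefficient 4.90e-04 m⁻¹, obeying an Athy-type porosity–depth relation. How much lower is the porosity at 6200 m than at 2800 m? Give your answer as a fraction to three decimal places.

Working in km (1 km = 1000 m; β in km⁻¹ = β in m⁻¹ × 1000):
n(2.8) = 0.66·e^(−0.49×2.8) = 0.1674
n(6.2) = 0.66·e^(−0.49×6.2) = 0.0316
Δn = 0.1674 − 0.0316 = 0.1357

0.136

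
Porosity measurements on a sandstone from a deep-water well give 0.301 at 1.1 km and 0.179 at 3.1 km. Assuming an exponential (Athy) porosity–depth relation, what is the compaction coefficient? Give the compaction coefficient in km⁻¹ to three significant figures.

0.260 km⁻¹

Athy: phi(z) = phi₀ e^(−βz) ⇒ phi₁/phi₂ = e^{β(z₂−z₁)} ⇒ β = ln(phi₁/phi₂)/(z₂−z₁)
β = ln(0.301/0.179) / (3.1 − 1.1) = ln(1.682) / 2 = 0.5197 / 2 = 0.2599 km⁻¹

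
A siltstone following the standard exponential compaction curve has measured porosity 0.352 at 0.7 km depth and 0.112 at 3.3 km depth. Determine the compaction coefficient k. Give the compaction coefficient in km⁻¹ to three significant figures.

0.440 km⁻¹

Athy: n(d) = n₀ e^(−kd) ⇒ n₁/n₂ = e^{k(d₂−d₁)} ⇒ k = ln(n₁/n₂)/(d₂−d₁)
k = ln(0.352/0.112) / (3.3 − 0.7) = ln(3.143) / 2.6 = 1.1451 / 2.6 = 0.4404 km⁻¹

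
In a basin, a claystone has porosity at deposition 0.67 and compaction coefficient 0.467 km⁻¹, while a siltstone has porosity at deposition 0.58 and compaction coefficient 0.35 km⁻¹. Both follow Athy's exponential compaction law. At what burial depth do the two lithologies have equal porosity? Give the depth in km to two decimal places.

Set n₀ₐ e^(−kₐd) = n₀ᵦ e^(−kᵦd) ⇒ ln(n₀ₐ/n₀ᵦ) = (kₐ − kᵦ)·d
d = ln(0.67/0.58) / (0.467 − 0.35) = 0.1442 / 0.117 = 1.233 km

1.23 km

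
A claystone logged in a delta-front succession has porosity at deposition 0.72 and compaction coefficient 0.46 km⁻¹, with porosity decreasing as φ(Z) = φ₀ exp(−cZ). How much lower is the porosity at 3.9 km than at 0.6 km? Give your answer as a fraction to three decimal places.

φ(0.6) = 0.72·e^(−0.46×0.6) = 0.5463
φ(3.9) = 0.72·e^(−0.46×3.9) = 0.1197
Δφ = 0.5463 − 0.1197 = 0.4266

0.427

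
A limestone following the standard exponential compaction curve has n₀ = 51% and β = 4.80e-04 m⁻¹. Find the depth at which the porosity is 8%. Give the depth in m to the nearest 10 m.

Working in km (1 km = 1000 m; β in km⁻¹ = β in m⁻¹ × 1000):
Invert Athy's law: d = ln(n₀/n) / β
d = ln(0.51/0.08) / 0.48 = ln(6.375) / 0.48 = 1.8524 / 0.48 = 3.859 km

3860 m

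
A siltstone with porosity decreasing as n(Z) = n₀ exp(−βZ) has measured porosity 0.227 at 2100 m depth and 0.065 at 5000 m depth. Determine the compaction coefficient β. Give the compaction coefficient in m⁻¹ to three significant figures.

Working in km (1 km = 1000 m; β in km⁻¹ = β in m⁻¹ × 1000):
Athy: n(Z) = n₀ e^(−βZ) ⇒ n₁/n₂ = e^{β(Z₂−Z₁)} ⇒ β = ln(n₁/n₂)/(Z₂−Z₁)
β = ln(0.227/0.065) / (5 − 2.1) = ln(3.492) / 2.9 = 1.2506 / 2.9 = 0.4312 km⁻¹

0.000431 m⁻¹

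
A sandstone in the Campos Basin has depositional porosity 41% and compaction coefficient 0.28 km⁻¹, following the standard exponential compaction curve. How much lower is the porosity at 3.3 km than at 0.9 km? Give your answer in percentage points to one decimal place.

φ(0.9) = 0.41·e^(−0.28×0.9) = 0.3187
φ(3.3) = 0.41·e^(−0.28×3.3) = 0.1627
Δφ = 0.3187 − 0.1627 = 0.1559

15.6 percentage points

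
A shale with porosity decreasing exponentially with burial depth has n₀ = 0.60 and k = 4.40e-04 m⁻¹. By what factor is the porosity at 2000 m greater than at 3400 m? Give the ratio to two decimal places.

1.85

Working in km (1 km = 1000 m; k in km⁻¹ = k in m⁻¹ × 1000):
n(d₁)/n(d₂) = e^(−k·d₁)/e^(−k·d₂) = e^{k(d₂−d₁)}
= exp(0.44 × 1.4) = exp(0.616) = 1.8515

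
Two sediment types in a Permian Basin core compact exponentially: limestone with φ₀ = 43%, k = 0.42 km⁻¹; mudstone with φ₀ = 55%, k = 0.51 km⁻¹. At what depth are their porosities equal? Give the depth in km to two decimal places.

2.73 km

Set φ₀ₐ e^(−kₐd) = φ₀ᵦ e^(−kᵦd) ⇒ ln(φ₀ₐ/φ₀ᵦ) = (kₐ − kᵦ)·d
d = ln(0.43/0.55) / (0.42 − 0.51) = -0.2461 / -0.09 = 2.735 km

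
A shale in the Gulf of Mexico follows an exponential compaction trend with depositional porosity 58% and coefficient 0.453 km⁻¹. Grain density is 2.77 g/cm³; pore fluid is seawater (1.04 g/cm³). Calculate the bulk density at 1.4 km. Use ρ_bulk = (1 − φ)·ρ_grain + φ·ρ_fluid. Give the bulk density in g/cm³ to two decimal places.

Porosity at depth: φ = 0.58·exp(−0.453×1.4) = 0.58×0.5304 = 0.3076
Bulk density: ρ_b = (1−φ)ρ_g + φ·ρ_f = 0.6924×2.77 + 0.3076×1.04
       = 1.918 + 0.320 = 2.238 g/cm³

2.24 g/cm³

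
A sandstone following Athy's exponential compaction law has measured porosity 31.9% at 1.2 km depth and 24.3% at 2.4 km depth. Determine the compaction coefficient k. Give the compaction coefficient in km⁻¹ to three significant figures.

0.227 km⁻¹

Athy: n(Z) = n₀ e^(−kZ) ⇒ n₁/n₂ = e^{k(Z₂−Z₁)} ⇒ k = ln(n₁/n₂)/(Z₂−Z₁)
k = ln(0.319/0.243) / (2.4 − 1.2) = ln(1.313) / 1.2 = 0.2721 / 1.2 = 0.2268 km⁻¹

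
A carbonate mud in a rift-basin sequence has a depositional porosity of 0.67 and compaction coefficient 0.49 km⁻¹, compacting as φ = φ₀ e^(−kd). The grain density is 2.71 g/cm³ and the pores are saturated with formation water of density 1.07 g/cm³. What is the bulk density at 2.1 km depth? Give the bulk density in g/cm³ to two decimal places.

Porosity at depth: φ = 0.67·exp(−0.49×2.1) = 0.67×0.3574 = 0.2394
Bulk density: ρ_b = (1−φ)ρ_g + φ·ρ_f = 0.7606×2.71 + 0.2394×1.07
       = 2.061 + 0.256 = 2.317 g/cm³

2.32 g/cm³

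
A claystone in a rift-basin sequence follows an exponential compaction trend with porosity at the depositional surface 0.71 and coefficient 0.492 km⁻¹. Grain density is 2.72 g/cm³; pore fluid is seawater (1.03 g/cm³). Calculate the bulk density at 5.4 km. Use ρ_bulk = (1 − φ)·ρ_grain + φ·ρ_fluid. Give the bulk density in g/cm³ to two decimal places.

Porosity at depth: φ = 0.71·exp(−0.492×5.4) = 0.71×0.0702 = 0.0498
Bulk density: ρ_b = (1−φ)ρ_g + φ·ρ_f = 0.9502×2.72 + 0.0498×1.03
       = 2.584 + 0.051 = 2.636 g/cm³

2.64 g/cm³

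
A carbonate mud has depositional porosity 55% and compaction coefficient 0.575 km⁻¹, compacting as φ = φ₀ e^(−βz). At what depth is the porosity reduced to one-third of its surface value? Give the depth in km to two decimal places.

φ/φ₀ = 1/3 ⇒ exp(−β·z) = 1/3 ⇒ z = ln(3) / β
z = 1.0986 / 0.575 = 1.911 km

1.91 km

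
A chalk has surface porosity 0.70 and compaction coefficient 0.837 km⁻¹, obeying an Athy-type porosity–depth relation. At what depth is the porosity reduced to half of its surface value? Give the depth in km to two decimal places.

0.83 km

n/n₀ = 1/2 ⇒ exp(−k·d) = 1/2 ⇒ d = ln(2) / k
d = 0.6931 / 0.837 = 0.828 km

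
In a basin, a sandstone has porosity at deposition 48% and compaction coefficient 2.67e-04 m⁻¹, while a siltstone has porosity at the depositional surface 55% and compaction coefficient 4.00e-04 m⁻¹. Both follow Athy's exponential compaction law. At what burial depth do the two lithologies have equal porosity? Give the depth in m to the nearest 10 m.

Working in km (1 km = 1000 m; k in km⁻¹ = k in m⁻¹ × 1000):
Set φ₀ₐ e^(−kₐd) = φ₀ᵦ e^(−kᵦd) ⇒ ln(φ₀ₐ/φ₀ᵦ) = (kₐ − kᵦ)·d
d = ln(0.48/0.55) / (0.267 − 0.4) = -0.1361 / -0.133 = 1.024 km

1020 m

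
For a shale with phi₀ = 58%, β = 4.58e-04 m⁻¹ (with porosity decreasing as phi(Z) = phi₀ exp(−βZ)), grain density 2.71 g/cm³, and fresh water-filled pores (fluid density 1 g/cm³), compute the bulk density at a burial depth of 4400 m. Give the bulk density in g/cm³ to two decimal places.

2.58 g/cm³

Working in km (1 km = 1000 m; β in km⁻¹ = β in m⁻¹ × 1000):
Porosity at depth: phi = 0.58·exp(−0.458×4.4) = 0.58×0.1333 = 0.0773
Bulk density: ρ_b = (1−phi)ρ_g + phi·ρ_f = 0.9227×2.71 + 0.0773×1
       = 2.500 + 0.077 = 2.578 g/cm³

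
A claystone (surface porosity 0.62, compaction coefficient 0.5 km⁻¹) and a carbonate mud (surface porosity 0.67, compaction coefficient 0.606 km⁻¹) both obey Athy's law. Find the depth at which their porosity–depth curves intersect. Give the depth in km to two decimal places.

0.73 km

Set phi₀ₐ e^(−βₐz) = phi₀ᵦ e^(−βᵦz) ⇒ ln(phi₀ₐ/phi₀ᵦ) = (βₐ − βᵦ)·z
z = ln(0.62/0.67) / (0.5 − 0.606) = -0.0776 / -0.106 = 0.732 km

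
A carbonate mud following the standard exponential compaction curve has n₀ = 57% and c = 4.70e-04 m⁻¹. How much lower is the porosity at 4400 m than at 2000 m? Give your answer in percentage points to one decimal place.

15.1 percentage points

Working in km (1 km = 1000 m; c in km⁻¹ = c in m⁻¹ × 1000):
n(2) = 0.57·e^(−0.47×2) = 0.2227
n(4.4) = 0.57·e^(−0.47×4.4) = 0.0721
Δn = 0.2227 − 0.0721 = 0.1506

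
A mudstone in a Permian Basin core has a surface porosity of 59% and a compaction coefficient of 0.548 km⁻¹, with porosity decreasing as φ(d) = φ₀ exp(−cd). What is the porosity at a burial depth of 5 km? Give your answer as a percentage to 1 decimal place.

3.8%

φ = φ₀·exp(−c·d) = 0.59 × exp(−0.548 × 5) = 0.59 × exp(−2.74)
  = 0.59 × 0.0646 = 0.0381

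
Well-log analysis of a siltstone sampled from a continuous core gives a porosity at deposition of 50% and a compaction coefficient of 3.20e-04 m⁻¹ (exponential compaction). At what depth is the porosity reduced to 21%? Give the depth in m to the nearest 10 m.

Working in km (1 km = 1000 m; c in km⁻¹ = c in m⁻¹ × 1000):
Invert Athy's law: Z = ln(n₀/n) / c
Z = ln(0.5/0.21) / 0.32 = ln(2.381) / 0.32 = 0.8675 / 0.32 = 2.711 km

2710 m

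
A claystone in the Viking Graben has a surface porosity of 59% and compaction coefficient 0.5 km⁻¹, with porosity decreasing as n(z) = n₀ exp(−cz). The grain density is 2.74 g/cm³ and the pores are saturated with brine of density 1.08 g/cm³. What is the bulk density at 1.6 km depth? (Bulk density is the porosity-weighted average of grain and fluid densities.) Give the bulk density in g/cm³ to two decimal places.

Porosity at depth: n = 0.59·exp(−0.5×1.6) = 0.59×0.4493 = 0.2651
Bulk density: ρ_b = (1−n)ρ_g + n·ρ_f = 0.7349×2.74 + 0.2651×1.08
       = 2.014 + 0.286 = 2.300 g/cm³

2.30 g/cm³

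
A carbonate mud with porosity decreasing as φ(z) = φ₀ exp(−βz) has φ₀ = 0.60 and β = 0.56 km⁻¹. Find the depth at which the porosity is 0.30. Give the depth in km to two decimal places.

Invert Athy's law: z = ln(φ₀/φ) / β
z = ln(0.6/0.3) / 0.56 = ln(2) / 0.56 = 0.6931 / 0.56 = 1.238 km

1.24 km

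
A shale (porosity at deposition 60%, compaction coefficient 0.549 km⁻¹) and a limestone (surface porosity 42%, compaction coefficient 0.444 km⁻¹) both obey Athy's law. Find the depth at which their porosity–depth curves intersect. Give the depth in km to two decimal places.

3.40 km

Set phi₀ₐ e^(−βₐZ) = phi₀ᵦ e^(−βᵦZ) ⇒ ln(phi₀ₐ/phi₀ᵦ) = (βₐ − βᵦ)·Z
Z = ln(0.6/0.42) / (0.549 − 0.444) = 0.3567 / 0.105 = 3.397 km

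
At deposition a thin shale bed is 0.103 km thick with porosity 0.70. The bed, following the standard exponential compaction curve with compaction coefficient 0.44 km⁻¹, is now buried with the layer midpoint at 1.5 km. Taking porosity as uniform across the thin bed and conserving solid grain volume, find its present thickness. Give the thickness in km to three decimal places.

0.048 km

Porosity at 1.5 km: n = 0.7·exp(−0.44×1.5) = 0.3618
Solid-volume conservation: h(1−n) = h₀(1−n₀) ⇒ h = h₀·(1−n₀)/(1−n)
h = 0.103 × (1 − 0.7)/(1 − 0.3618) = 0.103 × 0.4701 = 0.0484 km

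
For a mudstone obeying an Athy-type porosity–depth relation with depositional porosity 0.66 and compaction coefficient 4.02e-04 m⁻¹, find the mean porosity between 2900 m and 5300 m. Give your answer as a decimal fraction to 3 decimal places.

0.132

Working in km (1 km = 1000 m; k in km⁻¹ = k in m⁻¹ × 1000):
⟨φ⟩ = (1/(Z₂−Z₁)) ∫ φ₀ e^(−kZ) dZ = φ₀·(e^(−k·Z₁) − e^(−k·Z₂)) / (k·(Z₂−Z₁))
e^(−0.402×2.9) = 0.3117; e^(−0.402×5.3) = 0.1188
⟨φ⟩ = 0.66 × (0.3117 − 0.1188) / (0.402 × 2.4) = 0.66 × 0.1999 = 0.1320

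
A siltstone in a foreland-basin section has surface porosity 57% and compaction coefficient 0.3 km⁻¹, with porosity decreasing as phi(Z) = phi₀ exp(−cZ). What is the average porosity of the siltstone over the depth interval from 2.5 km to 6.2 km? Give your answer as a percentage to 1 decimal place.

⟨phi⟩ = (1/(Z₂−Z₁)) ∫ phi₀ e^(−cZ) dZ = phi₀·(e^(−c·Z₁) − e^(−c·Z₂)) / (c·(Z₂−Z₁))
e^(−0.3×2.5) = 0.4724; e^(−0.3×6.2) = 0.1557
⟨phi⟩ = 0.57 × (0.4724 − 0.1557) / (0.3 × 3.7) = 0.57 × 0.2853 = 0.1626

16.3%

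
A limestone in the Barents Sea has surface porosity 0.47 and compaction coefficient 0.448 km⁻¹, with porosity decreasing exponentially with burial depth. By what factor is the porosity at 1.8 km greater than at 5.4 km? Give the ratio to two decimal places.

φ(z₁)/φ(z₂) = e^(−β·z₁)/e^(−β·z₂) = e^{β(z₂−z₁)}
= exp(0.448 × 3.6) = exp(1.613) = 5.0168

5.02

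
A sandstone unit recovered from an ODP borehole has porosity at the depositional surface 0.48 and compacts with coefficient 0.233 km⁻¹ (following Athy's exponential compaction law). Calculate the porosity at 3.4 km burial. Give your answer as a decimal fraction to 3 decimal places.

0.217

φ = φ₀·exp(−k·z) = 0.48 × exp(−0.233 × 3.4) = 0.48 × exp(−0.7922)
  = 0.48 × 0.4528 = 0.2174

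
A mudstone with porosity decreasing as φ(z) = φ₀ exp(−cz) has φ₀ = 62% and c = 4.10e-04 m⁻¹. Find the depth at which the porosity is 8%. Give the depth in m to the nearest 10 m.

4990 m

Working in km (1 km = 1000 m; c in km⁻¹ = c in m⁻¹ × 1000):
Invert Athy's law: z = ln(φ₀/φ) / c
z = ln(0.62/0.08) / 0.41 = ln(7.75) / 0.41 = 2.0477 / 0.41 = 4.994 km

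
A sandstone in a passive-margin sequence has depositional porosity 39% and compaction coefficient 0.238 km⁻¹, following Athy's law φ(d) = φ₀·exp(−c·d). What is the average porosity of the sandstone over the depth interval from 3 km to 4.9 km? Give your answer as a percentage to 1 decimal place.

15.4%

⟨φ⟩ = (1/(d₂−d₁)) ∫ φ₀ e^(−cd) dd = φ₀·(e^(−c·d₁) − e^(−c·d₂)) / (c·(d₂−d₁))
e^(−0.238×3) = 0.4897; e^(−0.238×4.9) = 0.3115
⟨φ⟩ = 0.39 × (0.4897 − 0.3115) / (0.238 × 1.9) = 0.39 × 0.3939 = 0.1536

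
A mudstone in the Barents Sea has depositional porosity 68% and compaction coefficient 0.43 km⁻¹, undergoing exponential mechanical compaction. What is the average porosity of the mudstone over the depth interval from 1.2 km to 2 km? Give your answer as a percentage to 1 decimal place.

⟨φ⟩ = (1/(d₂−d₁)) ∫ φ₀ e^(−βd) dd = φ₀·(e^(−β·d₁) − e^(−β·d₂)) / (β·(d₂−d₁))
e^(−0.43×1.2) = 0.5969; e^(−0.43×2) = 0.4232
⟨φ⟩ = 0.68 × (0.5969 − 0.4232) / (0.43 × 0.8) = 0.68 × 0.5051 = 0.3434

34.3%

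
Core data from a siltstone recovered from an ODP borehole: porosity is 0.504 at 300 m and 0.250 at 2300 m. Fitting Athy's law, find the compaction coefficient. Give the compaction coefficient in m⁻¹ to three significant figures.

Working in km (1 km = 1000 m; c in km⁻¹ = c in m⁻¹ × 1000):
Athy: phi(d) = phi₀ e^(−cd) ⇒ phi₁/phi₂ = e^{c(d₂−d₁)} ⇒ c = ln(phi₁/phi₂)/(d₂−d₁)
c = ln(0.504/0.25) / (2.3 − 0.3) = ln(2.016) / 2 = 0.7011 / 2 = 0.3506 km⁻¹

0.000351 m⁻¹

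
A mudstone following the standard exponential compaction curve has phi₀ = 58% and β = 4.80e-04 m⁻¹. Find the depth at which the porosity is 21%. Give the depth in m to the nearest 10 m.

2120 m

Working in km (1 km = 1000 m; β in km⁻¹ = β in m⁻¹ × 1000):
Invert Athy's law: d = ln(phi₀/phi) / β
d = ln(0.58/0.21) / 0.48 = ln(2.762) / 0.48 = 1.0159 / 0.48 = 2.117 km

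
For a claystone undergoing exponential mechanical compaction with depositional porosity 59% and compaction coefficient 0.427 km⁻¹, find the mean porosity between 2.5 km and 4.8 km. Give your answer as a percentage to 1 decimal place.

⟨phi⟩ = (1/(z₂−z₁)) ∫ phi₀ e^(−kz) dz = phi₀·(e^(−k·z₁) − e^(−k·z₂)) / (k·(z₂−z₁))
e^(−0.427×2.5) = 0.3439; e^(−0.427×4.8) = 0.1288
⟨phi⟩ = 0.59 × (0.3439 − 0.1288) / (0.427 × 2.3) = 0.59 × 0.2190 = 0.1292

12.9%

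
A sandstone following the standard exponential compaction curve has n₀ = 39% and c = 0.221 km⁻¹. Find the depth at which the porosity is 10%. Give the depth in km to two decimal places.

Invert Athy's law: Z = ln(n₀/n) / c
Z = ln(0.39/0.1) / 0.221 = ln(3.9) / 0.221 = 1.3610 / 0.221 = 6.158 km

6.16 km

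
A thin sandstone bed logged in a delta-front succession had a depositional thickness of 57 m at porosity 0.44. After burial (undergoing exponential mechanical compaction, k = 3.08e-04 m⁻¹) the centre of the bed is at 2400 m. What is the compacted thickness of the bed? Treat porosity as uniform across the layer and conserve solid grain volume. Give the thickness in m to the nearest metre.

40 m

Working in km (1 km = 1000 m; k in km⁻¹ = k in m⁻¹ × 1000):
Porosity at 2.4 km: phi = 0.44·exp(−0.308×2.4) = 0.2101
Solid-volume conservation: h(1−phi) = h₀(1−phi₀) ⇒ h = h₀·(1−phi₀)/(1−phi)
h = 0.057 × (1 − 0.44)/(1 − 0.2101) = 0.057 × 0.7089 = 0.0404 km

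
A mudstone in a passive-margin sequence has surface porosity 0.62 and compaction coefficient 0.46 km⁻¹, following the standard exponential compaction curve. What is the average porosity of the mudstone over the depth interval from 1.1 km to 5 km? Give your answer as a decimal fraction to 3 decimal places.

0.174

⟨phi⟩ = (1/(Z₂−Z₁)) ∫ phi₀ e^(−cZ) dZ = phi₀·(e^(−c·Z₁) − e^(−c·Z₂)) / (c·(Z₂−Z₁))
e^(−0.46×1.1) = 0.6029; e^(−0.46×5) = 0.1003
⟨phi⟩ = 0.62 × (0.6029 − 0.1003) / (0.46 × 3.9) = 0.62 × 0.2802 = 0.1737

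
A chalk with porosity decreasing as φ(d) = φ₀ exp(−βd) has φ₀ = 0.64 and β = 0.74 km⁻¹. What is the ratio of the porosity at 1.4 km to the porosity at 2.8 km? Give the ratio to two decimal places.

2.82

φ(d₁)/φ(d₂) = e^(−β·d₁)/e^(−β·d₂) = e^{β(d₂−d₁)}
= exp(0.74 × 1.4) = exp(1.036) = 2.8179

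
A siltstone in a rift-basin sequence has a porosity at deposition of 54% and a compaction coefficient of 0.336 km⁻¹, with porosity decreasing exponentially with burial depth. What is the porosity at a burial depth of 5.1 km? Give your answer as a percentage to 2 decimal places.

9.73%

φ = φ₀·exp(−k·z) = 0.54 × exp(−0.336 × 5.1) = 0.54 × exp(−1.714)
  = 0.54 × 0.1802 = 0.0973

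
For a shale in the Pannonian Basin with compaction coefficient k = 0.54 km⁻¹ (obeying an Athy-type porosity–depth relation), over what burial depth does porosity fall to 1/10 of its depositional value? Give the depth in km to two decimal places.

n/n₀ = 1/10 ⇒ exp(−k·z) = 1/10 ⇒ z = ln(10) / k
z = 2.3026 / 0.54 = 4.264 km

4.26 km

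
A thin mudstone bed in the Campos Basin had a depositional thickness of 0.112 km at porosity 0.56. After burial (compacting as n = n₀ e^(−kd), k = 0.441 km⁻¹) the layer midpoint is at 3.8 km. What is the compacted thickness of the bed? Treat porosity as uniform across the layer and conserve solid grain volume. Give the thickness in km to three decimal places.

Porosity at 3.8 km: n = 0.56·exp(−0.441×3.8) = 0.1048
Solid-volume conservation: h(1−n) = h₀(1−n₀) ⇒ h = h₀·(1−n₀)/(1−n)
h = 0.112 × (1 − 0.56)/(1 − 0.1048) = 0.112 × 0.4915 = 0.0550 km

0.055 km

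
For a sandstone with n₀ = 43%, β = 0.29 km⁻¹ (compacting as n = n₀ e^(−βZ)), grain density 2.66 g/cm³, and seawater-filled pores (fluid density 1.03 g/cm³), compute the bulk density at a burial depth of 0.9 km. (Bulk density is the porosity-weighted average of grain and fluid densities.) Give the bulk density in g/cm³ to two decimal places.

2.12 g/cm³

Porosity at depth: n = 0.43·exp(−0.29×0.9) = 0.43×0.7703 = 0.3312
Bulk density: ρ_b = (1−n)ρ_g + n·ρ_f = 0.6688×2.66 + 0.3312×1.03
       = 1.779 + 0.341 = 2.120 g/cm³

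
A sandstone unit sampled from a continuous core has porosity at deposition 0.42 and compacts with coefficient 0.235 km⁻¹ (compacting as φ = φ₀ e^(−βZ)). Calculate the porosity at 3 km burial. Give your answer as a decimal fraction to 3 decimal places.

φ = φ₀·exp(−β·Z) = 0.42 × exp(−0.235 × 3) = 0.42 × exp(−0.705)
  = 0.42 × 0.4941 = 0.2075

0.208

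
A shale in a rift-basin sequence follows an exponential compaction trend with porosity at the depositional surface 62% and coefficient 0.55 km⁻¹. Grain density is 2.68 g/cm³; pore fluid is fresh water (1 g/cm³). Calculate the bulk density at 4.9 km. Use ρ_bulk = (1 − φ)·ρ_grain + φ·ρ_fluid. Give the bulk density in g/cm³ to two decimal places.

Porosity at depth: phi = 0.62·exp(−0.55×4.9) = 0.62×0.0675 = 0.0419
Bulk density: ρ_b = (1−phi)ρ_g + phi·ρ_f = 0.9581×2.68 + 0.0419×1
       = 2.568 + 0.042 = 2.610 g/cm³

2.61 g/cm³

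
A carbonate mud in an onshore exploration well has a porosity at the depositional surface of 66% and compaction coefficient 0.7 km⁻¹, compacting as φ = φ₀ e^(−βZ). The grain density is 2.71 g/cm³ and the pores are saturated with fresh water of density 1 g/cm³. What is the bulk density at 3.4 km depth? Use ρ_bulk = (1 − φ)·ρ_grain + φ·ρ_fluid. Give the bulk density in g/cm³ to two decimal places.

2.61 g/cm³

Porosity at depth: φ = 0.66·exp(−0.7×3.4) = 0.66×0.0926 = 0.0611
Bulk density: ρ_b = (1−φ)ρ_g + φ·ρ_f = 0.9389×2.71 + 0.0611×1
       = 2.544 + 0.061 = 2.606 g/cm³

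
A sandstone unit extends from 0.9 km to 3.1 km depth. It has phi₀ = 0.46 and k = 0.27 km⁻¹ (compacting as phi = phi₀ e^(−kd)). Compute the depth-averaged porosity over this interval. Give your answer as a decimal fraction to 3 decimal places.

0.272

⟨phi⟩ = (1/(d₂−d₁)) ∫ phi₀ e^(−kd) dd = phi₀·(e^(−k·d₁) − e^(−k·d₂)) / (k·(d₂−d₁))
e^(−0.27×0.9) = 0.7843; e^(−0.27×3.1) = 0.4330
⟨phi⟩ = 0.46 × (0.7843 − 0.4330) / (0.27 × 2.2) = 0.46 × 0.5914 = 0.2720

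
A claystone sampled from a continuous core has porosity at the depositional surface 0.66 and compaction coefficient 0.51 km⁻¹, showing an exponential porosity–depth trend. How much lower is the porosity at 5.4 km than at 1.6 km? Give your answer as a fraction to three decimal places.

n(1.6) = 0.66·e^(−0.51×1.6) = 0.2918
n(5.4) = 0.66·e^(−0.51×5.4) = 0.0420
Δn = 0.2918 − 0.0420 = 0.2498

0.250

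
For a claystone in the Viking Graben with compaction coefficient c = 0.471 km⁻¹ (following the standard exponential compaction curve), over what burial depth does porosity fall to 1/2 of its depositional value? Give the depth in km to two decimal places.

φ/φ₀ = 1/2 ⇒ exp(−c·d) = 1/2 ⇒ d = ln(2) / c
d = 0.6931 / 0.471 = 1.472 km

1.47 km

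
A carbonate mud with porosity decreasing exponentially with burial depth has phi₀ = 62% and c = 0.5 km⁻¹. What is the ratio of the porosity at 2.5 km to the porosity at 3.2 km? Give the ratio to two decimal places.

phi(d₁)/phi(d₂) = e^(−c·d₁)/e^(−c·d₂) = e^{c(d₂−d₁)}
= exp(0.5 × 0.7) = exp(0.35) = 1.4191

1.42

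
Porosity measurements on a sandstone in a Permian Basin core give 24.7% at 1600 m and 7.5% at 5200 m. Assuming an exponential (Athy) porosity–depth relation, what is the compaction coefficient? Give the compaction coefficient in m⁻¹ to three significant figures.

0.000331 m⁻¹

Working in km (1 km = 1000 m; β in km⁻¹ = β in m⁻¹ × 1000):
Athy: n(d) = n₀ e^(−βd) ⇒ n₁/n₂ = e^{β(d₂−d₁)} ⇒ β = ln(n₁/n₂)/(d₂−d₁)
β = ln(0.247/0.075) / (5.2 − 1.6) = ln(3.293) / 3.6 = 1.1919 / 3.6 = 0.3311 km⁻¹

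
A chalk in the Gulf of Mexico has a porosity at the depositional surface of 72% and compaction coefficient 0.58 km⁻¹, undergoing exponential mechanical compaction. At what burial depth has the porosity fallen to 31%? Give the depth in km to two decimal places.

Invert Athy's law: Z = ln(n₀/n) / k
Z = ln(0.72/0.31) / 0.58 = ln(2.323) / 0.58 = 0.8427 / 0.58 = 1.453 km

1.45 km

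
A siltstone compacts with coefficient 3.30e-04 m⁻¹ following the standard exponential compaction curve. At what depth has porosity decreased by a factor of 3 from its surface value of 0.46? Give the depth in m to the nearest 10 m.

Working in km (1 km = 1000 m; c in km⁻¹ = c in m⁻¹ × 1000):
n/n₀ = 1/3 ⇒ exp(−c·d) = 1/3 ⇒ d = ln(3) / c
d = 1.0986 / 0.33 = 3.329 km

3330 m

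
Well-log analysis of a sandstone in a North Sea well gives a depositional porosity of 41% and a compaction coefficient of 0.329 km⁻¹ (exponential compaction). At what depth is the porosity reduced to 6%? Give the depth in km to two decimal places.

5.84 km

Invert Athy's law: d = ln(n₀/n) / c
d = ln(0.41/0.06) / 0.329 = ln(6.833) / 0.329 = 1.9218 / 0.329 = 5.841 km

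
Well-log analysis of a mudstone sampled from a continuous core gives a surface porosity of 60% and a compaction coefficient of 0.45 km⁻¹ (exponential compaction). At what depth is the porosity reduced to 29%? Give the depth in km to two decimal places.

1.62 km

Invert Athy's law: Z = ln(n₀/n) / k
Z = ln(0.6/0.29) / 0.45 = ln(2.069) / 0.45 = 0.7270 / 0.45 = 1.616 km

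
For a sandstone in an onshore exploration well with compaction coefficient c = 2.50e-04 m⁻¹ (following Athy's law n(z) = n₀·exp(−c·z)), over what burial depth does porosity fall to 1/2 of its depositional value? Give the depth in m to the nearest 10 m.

2770 m

Working in km (1 km = 1000 m; c in km⁻¹ = c in m⁻¹ × 1000):
n/n₀ = 1/2 ⇒ exp(−c·z) = 1/2 ⇒ z = ln(2) / c
z = 0.6931 / 0.25 = 2.773 km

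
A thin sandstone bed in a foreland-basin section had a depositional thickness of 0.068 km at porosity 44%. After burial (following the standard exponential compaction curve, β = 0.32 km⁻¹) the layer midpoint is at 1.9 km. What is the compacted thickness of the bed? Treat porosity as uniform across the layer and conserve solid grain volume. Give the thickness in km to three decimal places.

Porosity at 1.9 km: n = 0.44·exp(−0.32×1.9) = 0.2396
Solid-volume conservation: h(1−n) = h₀(1−n₀) ⇒ h = h₀·(1−n₀)/(1−n)
h = 0.068 × (1 − 0.44)/(1 − 0.2396) = 0.068 × 0.7364 = 0.0501 km

0.050 km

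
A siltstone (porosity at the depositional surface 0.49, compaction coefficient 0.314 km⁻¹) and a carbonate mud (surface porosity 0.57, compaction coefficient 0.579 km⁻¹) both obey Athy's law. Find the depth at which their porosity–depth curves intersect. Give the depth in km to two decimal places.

Set phi₀ₐ e^(−βₐd) = phi₀ᵦ e^(−βᵦd) ⇒ ln(phi₀ₐ/phi₀ᵦ) = (βₐ − βᵦ)·d
d = ln(0.49/0.57) / (0.314 − 0.579) = -0.1512 / -0.265 = 0.571 km

0.57 km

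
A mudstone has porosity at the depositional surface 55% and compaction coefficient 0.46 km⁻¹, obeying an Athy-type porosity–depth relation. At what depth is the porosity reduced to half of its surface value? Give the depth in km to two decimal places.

phi/phi₀ = 1/2 ⇒ exp(−β·d) = 1/2 ⇒ d = ln(2) / β
d = 0.6931 / 0.46 = 1.507 km

1.51 km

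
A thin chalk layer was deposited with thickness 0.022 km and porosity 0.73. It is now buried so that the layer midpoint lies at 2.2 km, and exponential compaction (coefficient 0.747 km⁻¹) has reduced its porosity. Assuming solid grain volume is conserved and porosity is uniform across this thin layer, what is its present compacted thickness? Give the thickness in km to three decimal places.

Porosity at 2.2 km: φ = 0.73·exp(−0.747×2.2) = 0.1411
Solid-volume conservation: h(1−φ) = h₀(1−φ₀) ⇒ h = h₀·(1−φ₀)/(1−φ)
h = 0.022 × (1 − 0.73)/(1 − 0.1411) = 0.022 × 0.3144 = 0.0069 km

0.007 km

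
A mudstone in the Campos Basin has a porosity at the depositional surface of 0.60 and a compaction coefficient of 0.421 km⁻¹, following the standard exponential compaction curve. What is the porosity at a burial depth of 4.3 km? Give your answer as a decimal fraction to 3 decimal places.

φ = φ₀·exp(−c·Z) = 0.6 × exp(−0.421 × 4.3) = 0.6 × exp(−1.81)
  = 0.6 × 0.1636 = 0.0982

0.098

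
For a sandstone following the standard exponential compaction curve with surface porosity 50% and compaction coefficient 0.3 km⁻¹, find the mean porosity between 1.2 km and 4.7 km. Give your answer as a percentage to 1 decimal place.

⟨phi⟩ = (1/(Z₂−Z₁)) ∫ phi₀ e^(−cZ) dZ = phi₀·(e^(−c·Z₁) − e^(−c·Z₂)) / (c·(Z₂−Z₁))
e^(−0.3×1.2) = 0.6977; e^(−0.3×4.7) = 0.2441
⟨phi⟩ = 0.5 × (0.6977 − 0.2441) / (0.3 × 3.5) = 0.5 × 0.4319 = 0.2160

21.6%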